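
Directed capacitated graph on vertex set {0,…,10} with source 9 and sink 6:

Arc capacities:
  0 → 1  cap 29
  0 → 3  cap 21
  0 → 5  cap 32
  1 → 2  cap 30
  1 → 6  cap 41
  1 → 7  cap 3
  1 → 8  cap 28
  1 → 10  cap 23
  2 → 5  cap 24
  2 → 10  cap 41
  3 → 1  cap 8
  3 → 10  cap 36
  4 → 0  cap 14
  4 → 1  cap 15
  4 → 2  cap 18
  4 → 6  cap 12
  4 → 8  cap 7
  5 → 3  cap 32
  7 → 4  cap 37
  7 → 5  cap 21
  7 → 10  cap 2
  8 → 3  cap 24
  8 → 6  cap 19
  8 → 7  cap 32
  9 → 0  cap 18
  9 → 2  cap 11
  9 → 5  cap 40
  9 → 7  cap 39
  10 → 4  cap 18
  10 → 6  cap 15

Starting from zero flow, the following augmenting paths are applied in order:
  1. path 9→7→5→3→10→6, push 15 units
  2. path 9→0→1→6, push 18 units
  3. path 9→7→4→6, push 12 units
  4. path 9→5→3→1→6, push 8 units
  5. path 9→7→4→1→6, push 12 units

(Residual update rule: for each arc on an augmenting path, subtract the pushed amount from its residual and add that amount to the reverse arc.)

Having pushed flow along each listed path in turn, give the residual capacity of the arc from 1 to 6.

after path 1 (9→7→5→3→10→6, push 15): res(1,6)=41
after path 2 (9→0→1→6, push 18): res(1,6)=23
after path 3 (9→7→4→6, push 12): res(1,6)=23
after path 4 (9→5→3→1→6, push 8): res(1,6)=15
after path 5 (9→7→4→1→6, push 12): res(1,6)=3

Residual capacity of (1,6): 3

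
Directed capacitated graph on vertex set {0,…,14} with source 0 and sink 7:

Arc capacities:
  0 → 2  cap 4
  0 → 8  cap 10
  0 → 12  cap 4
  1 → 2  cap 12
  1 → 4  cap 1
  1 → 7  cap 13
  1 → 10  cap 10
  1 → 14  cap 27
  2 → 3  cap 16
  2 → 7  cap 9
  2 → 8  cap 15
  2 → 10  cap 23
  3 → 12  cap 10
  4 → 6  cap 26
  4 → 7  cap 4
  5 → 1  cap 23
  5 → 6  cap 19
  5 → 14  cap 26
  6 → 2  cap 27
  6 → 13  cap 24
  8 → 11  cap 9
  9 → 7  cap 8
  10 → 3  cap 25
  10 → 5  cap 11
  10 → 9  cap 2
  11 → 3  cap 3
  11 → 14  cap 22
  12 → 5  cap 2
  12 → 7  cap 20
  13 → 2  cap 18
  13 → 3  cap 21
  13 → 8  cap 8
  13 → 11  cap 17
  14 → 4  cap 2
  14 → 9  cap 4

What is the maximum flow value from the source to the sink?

Maximum flow value: 17

augment #1: 0→2→7 bottleneck 4, total now 4
augment #2: 0→12→7 bottleneck 4, total now 8
augment #3: 0→8→11→3→12→7 bottleneck 3, total now 11
augment #4: 0→8→11→14→4→7 bottleneck 2, total now 13
augment #5: 0→8→11→14→9→7 bottleneck 4, total now 17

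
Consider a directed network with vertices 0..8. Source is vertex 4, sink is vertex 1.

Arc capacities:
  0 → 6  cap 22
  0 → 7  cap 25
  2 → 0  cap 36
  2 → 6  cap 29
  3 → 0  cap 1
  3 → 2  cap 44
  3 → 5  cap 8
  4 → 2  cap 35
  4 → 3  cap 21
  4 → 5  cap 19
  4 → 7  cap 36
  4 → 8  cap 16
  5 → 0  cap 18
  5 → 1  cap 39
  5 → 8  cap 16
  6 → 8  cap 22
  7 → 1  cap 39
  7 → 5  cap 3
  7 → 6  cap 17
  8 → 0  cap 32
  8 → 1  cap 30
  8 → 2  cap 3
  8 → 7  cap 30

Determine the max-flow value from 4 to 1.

Maximum flow value: 99

augment #1: 4→5→1 bottleneck 19, total now 19
augment #2: 4→7→1 bottleneck 36, total now 55
augment #3: 4→8→1 bottleneck 16, total now 71
augment #4: 4→3→5→1 bottleneck 8, total now 79
augment #5: 4→2→0→7→1 bottleneck 3, total now 82
augment #6: 4→2→6→8→1 bottleneck 14, total now 96
augment #7: 4→2→0→7→5→1 bottleneck 3, total now 99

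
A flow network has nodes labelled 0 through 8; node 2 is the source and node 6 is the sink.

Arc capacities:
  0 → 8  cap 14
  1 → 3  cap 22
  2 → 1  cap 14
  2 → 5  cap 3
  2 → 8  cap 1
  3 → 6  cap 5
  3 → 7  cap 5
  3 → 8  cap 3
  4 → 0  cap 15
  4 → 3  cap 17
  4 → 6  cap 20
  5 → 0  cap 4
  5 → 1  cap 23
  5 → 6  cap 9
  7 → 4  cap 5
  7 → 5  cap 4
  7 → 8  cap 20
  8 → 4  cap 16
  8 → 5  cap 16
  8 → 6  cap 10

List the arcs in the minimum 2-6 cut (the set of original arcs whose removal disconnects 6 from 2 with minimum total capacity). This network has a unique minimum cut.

Min-cut arcs: {(2,5), (2,8), (3,6), (3,7), (3,8)} (total capacity 17)

augment #1: 2→5→6 push 3
augment #2: 2→8→6 push 1
augment #3: 2→1→3→6 push 5
augment #4: 2→1→3→8→6 push 3
augment #5: 2→1→3→7→4→6 push 5
max flow = 17; residual-reachable set from 2 gives S-side
cut edges (S→T): {(2,5), (2,8), (3,6), (3,7), (3,8)} total cap 17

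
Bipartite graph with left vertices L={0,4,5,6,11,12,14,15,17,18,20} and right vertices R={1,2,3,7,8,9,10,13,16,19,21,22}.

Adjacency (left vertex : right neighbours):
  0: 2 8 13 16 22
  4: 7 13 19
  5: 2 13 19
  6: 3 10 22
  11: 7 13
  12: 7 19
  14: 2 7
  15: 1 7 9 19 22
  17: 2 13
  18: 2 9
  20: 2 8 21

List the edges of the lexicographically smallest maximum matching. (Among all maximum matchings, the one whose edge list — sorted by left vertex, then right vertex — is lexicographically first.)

|M| = 9 (so the lex-smallest maximum matching has 9 edges)
process left vertices in ascending order; for each, take the smallest-labelled available neighbour that still permits 9 edges overall, or leave it unmatched if none does
lex-smallest matching: {0-8, 4-7, 5-2, 6-3, 11-13, 12-19, 15-1, 18-9, 20-21}

Lex-smallest maximum matching: {(0,8), (4,7), (5,2), (6,3), (11,13), (12,19), (15,1), (18,9), (20,21)}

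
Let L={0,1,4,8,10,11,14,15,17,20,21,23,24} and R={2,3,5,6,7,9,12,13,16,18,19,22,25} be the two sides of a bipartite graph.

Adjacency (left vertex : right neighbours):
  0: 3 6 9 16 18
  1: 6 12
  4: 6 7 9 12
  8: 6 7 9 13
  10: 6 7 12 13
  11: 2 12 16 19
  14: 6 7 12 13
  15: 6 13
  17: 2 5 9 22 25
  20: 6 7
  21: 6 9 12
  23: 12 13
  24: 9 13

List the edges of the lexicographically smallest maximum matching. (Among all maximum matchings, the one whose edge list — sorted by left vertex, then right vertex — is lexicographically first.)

Lex-smallest maximum matching: {(0,3), (1,6), (4,7), (8,9), (10,12), (11,2), (14,13), (17,5)}

|M| = 8 (so the lex-smallest maximum matching has 8 edges)
process left vertices in ascending order; for each, take the smallest-labelled available neighbour that still permits 8 edges overall, or leave it unmatched if none does
lex-smallest matching: {0-3, 1-6, 4-7, 8-9, 10-12, 11-2, 14-13, 17-5}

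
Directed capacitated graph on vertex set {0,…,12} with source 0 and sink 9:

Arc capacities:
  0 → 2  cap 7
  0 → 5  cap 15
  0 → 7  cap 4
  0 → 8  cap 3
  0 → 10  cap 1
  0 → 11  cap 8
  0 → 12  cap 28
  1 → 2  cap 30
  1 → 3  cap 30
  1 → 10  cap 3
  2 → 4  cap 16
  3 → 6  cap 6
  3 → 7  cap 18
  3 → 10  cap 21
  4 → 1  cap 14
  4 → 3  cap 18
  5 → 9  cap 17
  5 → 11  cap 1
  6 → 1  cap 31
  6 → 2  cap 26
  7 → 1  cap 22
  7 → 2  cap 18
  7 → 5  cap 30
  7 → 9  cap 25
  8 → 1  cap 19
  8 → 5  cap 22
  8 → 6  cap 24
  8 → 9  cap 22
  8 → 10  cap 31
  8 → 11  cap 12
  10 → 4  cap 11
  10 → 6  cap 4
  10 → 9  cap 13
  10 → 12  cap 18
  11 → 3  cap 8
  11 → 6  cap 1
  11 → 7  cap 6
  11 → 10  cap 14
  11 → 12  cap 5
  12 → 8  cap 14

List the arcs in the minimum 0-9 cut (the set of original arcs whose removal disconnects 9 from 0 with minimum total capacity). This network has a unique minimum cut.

augment #1: 0→5→9 push 15
augment #2: 0→7→9 push 4
augment #3: 0→8→9 push 3
augment #4: 0→10→9 push 1
augment #5: 0→11→7→9 push 6
augment #6: 0→11→10→9 push 2
augment #7: 0→12→8→9 push 14
augment #8: 0→2→4→1→10→9 push 3
augment #9: 0→2→4→3→7→9 push 4
max flow = 52; residual-reachable set from 0 gives S-side
cut edges (S→T): {(0,2), (0,5), (0,7), (0,8), (0,10), (0,11), (12,8)} total cap 52

Min-cut arcs: {(0,2), (0,5), (0,7), (0,8), (0,10), (0,11), (12,8)} (total capacity 52)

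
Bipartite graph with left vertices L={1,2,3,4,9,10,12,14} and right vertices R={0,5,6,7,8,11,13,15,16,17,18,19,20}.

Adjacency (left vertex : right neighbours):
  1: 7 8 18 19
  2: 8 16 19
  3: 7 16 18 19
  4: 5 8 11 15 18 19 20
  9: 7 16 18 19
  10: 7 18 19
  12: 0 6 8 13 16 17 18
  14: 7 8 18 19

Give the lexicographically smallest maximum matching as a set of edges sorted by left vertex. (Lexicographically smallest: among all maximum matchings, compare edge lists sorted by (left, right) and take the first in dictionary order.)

Lex-smallest maximum matching: {(1,7), (2,8), (3,16), (4,5), (9,18), (10,19), (12,0)}

|M| = 7 (so the lex-smallest maximum matching has 7 edges)
process left vertices in ascending order; for each, take the smallest-labelled available neighbour that still permits 7 edges overall, or leave it unmatched if none does
lex-smallest matching: {1-7, 2-8, 3-16, 4-5, 9-18, 10-19, 12-0}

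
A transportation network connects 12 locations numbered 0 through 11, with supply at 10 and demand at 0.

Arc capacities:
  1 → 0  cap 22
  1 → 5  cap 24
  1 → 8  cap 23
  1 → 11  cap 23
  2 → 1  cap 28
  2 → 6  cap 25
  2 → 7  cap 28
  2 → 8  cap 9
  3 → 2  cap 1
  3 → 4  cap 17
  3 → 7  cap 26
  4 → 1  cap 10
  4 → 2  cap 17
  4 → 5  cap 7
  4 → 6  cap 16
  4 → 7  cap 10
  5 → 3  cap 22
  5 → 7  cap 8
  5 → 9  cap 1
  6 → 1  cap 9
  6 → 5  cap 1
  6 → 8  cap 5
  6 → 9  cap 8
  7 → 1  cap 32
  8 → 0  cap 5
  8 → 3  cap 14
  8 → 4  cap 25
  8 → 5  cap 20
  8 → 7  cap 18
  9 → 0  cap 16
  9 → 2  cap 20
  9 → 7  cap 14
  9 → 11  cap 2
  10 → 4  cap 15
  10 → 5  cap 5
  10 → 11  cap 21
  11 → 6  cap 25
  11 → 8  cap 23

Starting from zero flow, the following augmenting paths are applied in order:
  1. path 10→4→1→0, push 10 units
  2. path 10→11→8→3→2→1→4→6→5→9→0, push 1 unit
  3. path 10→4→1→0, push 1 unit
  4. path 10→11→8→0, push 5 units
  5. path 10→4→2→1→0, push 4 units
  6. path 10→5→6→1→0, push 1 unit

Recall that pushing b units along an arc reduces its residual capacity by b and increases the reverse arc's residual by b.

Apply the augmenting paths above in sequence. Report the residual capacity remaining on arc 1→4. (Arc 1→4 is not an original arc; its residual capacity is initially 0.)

Residual capacity of (1,4): 10

after path 1 (10→4→1→0, push 10): res(1,4)=10
after path 2 (10→11→8→3→2→1→4→6→5→9→0, push 1): res(1,4)=9
after path 3 (10→4→1→0, push 1): res(1,4)=10
after path 4 (10→11→8→0, push 5): res(1,4)=10
after path 5 (10→4→2→1→0, push 4): res(1,4)=10
after path 6 (10→5→6→1→0, push 1): res(1,4)=10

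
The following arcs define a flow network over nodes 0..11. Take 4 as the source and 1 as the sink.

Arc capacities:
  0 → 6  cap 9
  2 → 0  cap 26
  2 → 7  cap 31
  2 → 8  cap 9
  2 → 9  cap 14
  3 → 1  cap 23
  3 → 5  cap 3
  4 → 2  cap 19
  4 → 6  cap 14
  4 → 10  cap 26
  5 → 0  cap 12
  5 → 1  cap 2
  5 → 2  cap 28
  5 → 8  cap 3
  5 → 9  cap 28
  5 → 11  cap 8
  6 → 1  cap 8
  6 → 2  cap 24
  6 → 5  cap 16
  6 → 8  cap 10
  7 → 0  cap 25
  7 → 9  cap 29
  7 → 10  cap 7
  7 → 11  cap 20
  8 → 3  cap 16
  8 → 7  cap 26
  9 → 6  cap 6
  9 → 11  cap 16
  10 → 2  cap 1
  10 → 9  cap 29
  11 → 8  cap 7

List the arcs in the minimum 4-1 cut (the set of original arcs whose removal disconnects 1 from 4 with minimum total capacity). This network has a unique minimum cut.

augment #1: 4→6→1 push 8
augment #2: 4→6→5→1 push 2
augment #3: 4→2→8→3→1 push 9
augment #4: 4→6→8→3→1 push 4
augment #5: 4→2→0→6→8→3→1 push 3
max flow = 26; residual-reachable set from 4 gives S-side
cut edges (S→T): {(5,1), (6,1), (8,3)} total cap 26

Min-cut arcs: {(5,1), (6,1), (8,3)} (total capacity 26)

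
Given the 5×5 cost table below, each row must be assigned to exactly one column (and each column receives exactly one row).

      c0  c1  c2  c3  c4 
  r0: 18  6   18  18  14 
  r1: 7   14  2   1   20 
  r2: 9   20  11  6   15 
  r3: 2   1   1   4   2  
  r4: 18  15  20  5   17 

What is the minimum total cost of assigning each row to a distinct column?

optimal assignment: row0→col1 (cost 6), row1→col2 (cost 2), row2→col0 (cost 9), row3→col4 (cost 2), row4→col3 (cost 5)
total = 6 + 2 + 9 + 2 + 5 = 24

Minimum assignment cost: 24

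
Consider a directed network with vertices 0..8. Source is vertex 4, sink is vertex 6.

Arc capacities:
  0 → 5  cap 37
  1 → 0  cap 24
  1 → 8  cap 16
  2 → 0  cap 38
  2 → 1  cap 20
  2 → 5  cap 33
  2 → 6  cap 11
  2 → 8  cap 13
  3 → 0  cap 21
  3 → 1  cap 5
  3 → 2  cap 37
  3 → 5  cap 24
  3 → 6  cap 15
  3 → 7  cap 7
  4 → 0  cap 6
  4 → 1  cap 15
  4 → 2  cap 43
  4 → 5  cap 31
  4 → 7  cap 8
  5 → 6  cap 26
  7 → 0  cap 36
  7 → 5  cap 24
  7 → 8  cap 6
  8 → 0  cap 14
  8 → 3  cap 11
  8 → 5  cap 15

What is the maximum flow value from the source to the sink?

augment #1: 4→2→6 bottleneck 11, total now 11
augment #2: 4→5→6 bottleneck 26, total now 37
augment #3: 4→1→8→3→6 bottleneck 11, total now 48

Maximum flow value: 48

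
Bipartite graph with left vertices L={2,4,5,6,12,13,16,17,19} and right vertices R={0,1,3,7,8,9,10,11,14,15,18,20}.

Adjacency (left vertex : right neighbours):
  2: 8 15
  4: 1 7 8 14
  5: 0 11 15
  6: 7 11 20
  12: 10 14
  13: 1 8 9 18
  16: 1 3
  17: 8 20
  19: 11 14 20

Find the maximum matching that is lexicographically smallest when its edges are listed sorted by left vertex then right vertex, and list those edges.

|M| = 9 (so the lex-smallest maximum matching has 9 edges)
process left vertices in ascending order; for each, take the smallest-labelled available neighbour that still permits 9 edges overall, or leave it unmatched if none does
lex-smallest matching: {2-8, 4-1, 5-0, 6-7, 12-10, 13-9, 16-3, 17-20, 19-11}

Lex-smallest maximum matching: {(2,8), (4,1), (5,0), (6,7), (12,10), (13,9), (16,3), (17,20), (19,11)}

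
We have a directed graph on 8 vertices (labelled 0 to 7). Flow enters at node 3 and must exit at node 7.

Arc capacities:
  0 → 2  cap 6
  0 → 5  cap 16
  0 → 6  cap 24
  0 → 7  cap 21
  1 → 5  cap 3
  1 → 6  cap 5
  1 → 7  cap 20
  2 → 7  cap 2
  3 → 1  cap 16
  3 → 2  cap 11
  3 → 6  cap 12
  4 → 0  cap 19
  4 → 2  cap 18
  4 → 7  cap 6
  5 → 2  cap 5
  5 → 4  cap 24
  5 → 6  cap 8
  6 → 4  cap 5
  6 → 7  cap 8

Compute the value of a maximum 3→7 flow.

augment #1: 3→1→7 bottleneck 16, total now 16
augment #2: 3→2→7 bottleneck 2, total now 18
augment #3: 3→6→7 bottleneck 8, total now 26
augment #4: 3→6→4→7 bottleneck 4, total now 30

Maximum flow value: 30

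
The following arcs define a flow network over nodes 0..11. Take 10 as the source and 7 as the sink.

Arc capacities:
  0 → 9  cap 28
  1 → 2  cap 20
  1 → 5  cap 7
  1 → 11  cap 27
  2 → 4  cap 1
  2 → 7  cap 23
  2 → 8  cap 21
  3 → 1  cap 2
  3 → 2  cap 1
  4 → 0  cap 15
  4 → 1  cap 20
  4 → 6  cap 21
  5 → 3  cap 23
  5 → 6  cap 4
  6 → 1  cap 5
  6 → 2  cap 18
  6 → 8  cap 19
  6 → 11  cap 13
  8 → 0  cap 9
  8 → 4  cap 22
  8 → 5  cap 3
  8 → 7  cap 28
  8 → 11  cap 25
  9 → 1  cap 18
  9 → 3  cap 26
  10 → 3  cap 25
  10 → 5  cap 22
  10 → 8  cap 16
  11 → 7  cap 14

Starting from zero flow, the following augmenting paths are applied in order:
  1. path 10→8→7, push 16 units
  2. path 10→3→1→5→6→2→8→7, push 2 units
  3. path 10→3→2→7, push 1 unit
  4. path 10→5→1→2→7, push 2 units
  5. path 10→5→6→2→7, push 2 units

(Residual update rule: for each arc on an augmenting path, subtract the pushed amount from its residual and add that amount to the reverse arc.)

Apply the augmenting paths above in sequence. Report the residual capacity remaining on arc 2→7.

after path 1 (10→8→7, push 16): res(2,7)=23
after path 2 (10→3→1→5→6→2→8→7, push 2): res(2,7)=23
after path 3 (10→3→2→7, push 1): res(2,7)=22
after path 4 (10→5→1→2→7, push 2): res(2,7)=20
after path 5 (10→5→6→2→7, push 2): res(2,7)=18

Residual capacity of (2,7): 18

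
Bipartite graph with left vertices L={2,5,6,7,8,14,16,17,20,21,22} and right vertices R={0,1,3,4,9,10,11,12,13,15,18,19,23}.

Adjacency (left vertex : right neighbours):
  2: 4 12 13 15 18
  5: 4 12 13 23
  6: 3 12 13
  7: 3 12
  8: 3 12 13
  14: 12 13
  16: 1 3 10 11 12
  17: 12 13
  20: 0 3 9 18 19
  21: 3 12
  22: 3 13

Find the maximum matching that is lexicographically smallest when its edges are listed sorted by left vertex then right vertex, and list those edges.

Lex-smallest maximum matching: {(2,4), (5,23), (6,3), (7,12), (8,13), (16,1), (20,0)}

|M| = 7 (so the lex-smallest maximum matching has 7 edges)
process left vertices in ascending order; for each, take the smallest-labelled available neighbour that still permits 7 edges overall, or leave it unmatched if none does
lex-smallest matching: {2-4, 5-23, 6-3, 7-12, 8-13, 16-1, 20-0}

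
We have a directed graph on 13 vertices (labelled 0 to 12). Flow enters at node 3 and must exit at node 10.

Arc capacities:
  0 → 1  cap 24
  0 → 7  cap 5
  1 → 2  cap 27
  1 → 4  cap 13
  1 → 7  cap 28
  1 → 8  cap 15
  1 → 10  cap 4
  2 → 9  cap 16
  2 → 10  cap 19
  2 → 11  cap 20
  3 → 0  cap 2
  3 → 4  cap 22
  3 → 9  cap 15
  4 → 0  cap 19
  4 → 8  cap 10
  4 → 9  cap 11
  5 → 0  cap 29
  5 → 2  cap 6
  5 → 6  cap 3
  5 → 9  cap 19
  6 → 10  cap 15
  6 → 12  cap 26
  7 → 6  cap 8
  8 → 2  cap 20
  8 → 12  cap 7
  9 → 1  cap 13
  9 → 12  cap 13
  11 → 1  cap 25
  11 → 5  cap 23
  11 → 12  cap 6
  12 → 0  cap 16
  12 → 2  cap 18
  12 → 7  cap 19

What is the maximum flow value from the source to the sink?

augment #1: 3→0→1→10 bottleneck 2, total now 2
augment #2: 3→9→1→10 bottleneck 2, total now 4
augment #3: 3→4→8→2→10 bottleneck 10, total now 14
augment #4: 3→9→1→2→10 bottleneck 9, total now 23
augment #5: 3→4→0→7→6→10 bottleneck 5, total now 28
augment #6: 3→9→1→7→6→10 bottleneck 2, total now 30
augment #7: 3→9→12→7→6→10 bottleneck 1, total now 31
augment #8: 3→9→12→2→11→5→6→10 bottleneck 1, total now 32
augment #9: 3→4→0→1→2→11→5→6→10 bottleneck 2, total now 34

Maximum flow value: 34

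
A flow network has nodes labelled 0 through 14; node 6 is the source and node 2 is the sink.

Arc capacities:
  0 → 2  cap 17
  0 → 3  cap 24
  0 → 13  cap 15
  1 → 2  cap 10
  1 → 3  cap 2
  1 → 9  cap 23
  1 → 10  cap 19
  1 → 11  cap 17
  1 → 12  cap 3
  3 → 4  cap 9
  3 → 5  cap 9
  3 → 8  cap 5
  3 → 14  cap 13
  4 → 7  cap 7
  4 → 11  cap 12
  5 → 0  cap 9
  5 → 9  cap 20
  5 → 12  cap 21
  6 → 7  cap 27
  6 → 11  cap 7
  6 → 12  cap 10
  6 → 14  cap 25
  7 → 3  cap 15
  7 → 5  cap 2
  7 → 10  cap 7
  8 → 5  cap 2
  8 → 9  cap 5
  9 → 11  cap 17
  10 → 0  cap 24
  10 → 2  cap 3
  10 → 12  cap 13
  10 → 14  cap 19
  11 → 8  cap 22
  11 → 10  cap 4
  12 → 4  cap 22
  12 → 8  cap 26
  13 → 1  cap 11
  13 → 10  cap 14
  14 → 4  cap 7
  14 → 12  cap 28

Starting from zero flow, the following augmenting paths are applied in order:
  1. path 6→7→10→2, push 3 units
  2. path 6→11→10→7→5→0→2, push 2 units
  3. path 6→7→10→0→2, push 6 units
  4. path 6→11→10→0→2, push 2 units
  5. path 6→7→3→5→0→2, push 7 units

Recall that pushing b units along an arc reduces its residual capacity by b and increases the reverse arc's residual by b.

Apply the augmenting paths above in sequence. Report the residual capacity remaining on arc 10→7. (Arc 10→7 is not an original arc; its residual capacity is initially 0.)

Residual capacity of (10,7): 7

after path 1 (6→7→10→2, push 3): res(10,7)=3
after path 2 (6→11→10→7→5→0→2, push 2): res(10,7)=1
after path 3 (6→7→10→0→2, push 6): res(10,7)=7
after path 4 (6→11→10→0→2, push 2): res(10,7)=7
after path 5 (6→7→3→5→0→2, push 7): res(10,7)=7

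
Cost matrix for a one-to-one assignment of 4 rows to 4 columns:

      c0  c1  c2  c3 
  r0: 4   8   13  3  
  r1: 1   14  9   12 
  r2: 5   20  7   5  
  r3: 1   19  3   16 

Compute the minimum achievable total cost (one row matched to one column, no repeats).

optimal assignment: row0→col1 (cost 8), row1→col0 (cost 1), row2→col3 (cost 5), row3→col2 (cost 3)
total = 8 + 1 + 5 + 3 = 17

Minimum assignment cost: 17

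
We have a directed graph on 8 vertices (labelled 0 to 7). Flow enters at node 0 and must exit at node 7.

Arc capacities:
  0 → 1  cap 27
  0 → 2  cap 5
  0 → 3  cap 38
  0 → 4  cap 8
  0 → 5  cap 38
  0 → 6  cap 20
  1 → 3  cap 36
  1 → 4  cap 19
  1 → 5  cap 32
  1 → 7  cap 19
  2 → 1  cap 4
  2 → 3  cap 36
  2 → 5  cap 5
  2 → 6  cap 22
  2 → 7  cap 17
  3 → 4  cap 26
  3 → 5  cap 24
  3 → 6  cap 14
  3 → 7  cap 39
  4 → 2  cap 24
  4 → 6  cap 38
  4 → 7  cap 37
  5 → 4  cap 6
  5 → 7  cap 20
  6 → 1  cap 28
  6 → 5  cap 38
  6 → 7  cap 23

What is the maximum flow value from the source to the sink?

Maximum flow value: 124

augment #1: 0→1→7 bottleneck 19, total now 19
augment #2: 0→2→7 bottleneck 5, total now 24
augment #3: 0→3→7 bottleneck 38, total now 62
augment #4: 0→4→7 bottleneck 8, total now 70
augment #5: 0→5→7 bottleneck 20, total now 90
augment #6: 0→6→7 bottleneck 20, total now 110
augment #7: 0→1→3→7 bottleneck 1, total now 111
augment #8: 0→1→4→7 bottleneck 7, total now 118
augment #9: 0→5→4→7 bottleneck 6, total now 124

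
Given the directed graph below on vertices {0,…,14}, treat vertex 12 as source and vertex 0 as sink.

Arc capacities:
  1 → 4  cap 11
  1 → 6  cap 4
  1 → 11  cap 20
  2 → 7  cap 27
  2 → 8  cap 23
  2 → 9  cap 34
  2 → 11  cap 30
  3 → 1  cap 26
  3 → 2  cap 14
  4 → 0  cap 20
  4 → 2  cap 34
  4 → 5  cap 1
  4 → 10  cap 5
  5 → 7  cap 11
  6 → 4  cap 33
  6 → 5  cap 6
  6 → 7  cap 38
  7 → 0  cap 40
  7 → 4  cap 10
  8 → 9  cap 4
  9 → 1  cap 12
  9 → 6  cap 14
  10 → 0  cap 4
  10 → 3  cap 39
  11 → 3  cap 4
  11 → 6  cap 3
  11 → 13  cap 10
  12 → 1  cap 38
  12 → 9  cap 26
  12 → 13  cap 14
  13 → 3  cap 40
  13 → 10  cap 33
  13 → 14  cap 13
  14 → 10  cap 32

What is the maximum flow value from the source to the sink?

augment #1: 12→1→4→0 bottleneck 11, total now 11
augment #2: 12→13→10→0 bottleneck 4, total now 15
augment #3: 12→1→6→4→0 bottleneck 4, total now 19
augment #4: 12→9→6→4→0 bottleneck 5, total now 24
augment #5: 12→9→6→7→0 bottleneck 9, total now 33
augment #6: 12→1→11→6→7→0 bottleneck 3, total now 36
augment #7: 12→13→3→2→7→0 bottleneck 10, total now 46
augment #8: 12→1→11→3→2→7→0 bottleneck 4, total now 50

Maximum flow value: 50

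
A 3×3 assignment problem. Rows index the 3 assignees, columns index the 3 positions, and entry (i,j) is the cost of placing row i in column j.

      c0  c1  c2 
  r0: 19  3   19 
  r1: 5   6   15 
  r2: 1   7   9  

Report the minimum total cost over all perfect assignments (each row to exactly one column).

optimal assignment: row0→col1 (cost 3), row1→col0 (cost 5), row2→col2 (cost 9)
total = 3 + 5 + 9 = 17

Minimum assignment cost: 17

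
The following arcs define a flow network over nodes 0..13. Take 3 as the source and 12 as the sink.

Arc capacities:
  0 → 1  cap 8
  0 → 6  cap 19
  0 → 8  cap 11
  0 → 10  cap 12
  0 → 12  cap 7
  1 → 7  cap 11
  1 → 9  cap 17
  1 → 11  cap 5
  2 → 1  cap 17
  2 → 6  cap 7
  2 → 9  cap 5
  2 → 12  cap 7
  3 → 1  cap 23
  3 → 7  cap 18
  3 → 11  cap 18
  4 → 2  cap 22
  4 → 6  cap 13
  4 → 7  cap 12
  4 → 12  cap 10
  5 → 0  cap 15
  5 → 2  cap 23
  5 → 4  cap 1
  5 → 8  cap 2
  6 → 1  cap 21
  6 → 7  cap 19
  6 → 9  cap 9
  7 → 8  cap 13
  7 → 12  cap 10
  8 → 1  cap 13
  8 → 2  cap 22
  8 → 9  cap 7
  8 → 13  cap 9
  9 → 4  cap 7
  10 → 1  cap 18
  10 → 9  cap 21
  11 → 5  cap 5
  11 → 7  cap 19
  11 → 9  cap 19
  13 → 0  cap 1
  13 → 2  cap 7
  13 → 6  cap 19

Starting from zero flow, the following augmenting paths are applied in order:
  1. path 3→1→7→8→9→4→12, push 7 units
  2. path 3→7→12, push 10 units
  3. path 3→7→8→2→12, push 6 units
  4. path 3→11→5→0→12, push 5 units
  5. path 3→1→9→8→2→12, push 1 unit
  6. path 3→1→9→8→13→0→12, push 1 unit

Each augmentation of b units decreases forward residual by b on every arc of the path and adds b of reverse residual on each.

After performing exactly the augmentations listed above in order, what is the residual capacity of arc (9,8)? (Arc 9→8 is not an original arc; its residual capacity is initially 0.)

after path 1 (3→1→7→8→9→4→12, push 7): res(9,8)=7
after path 2 (3→7→12, push 10): res(9,8)=7
after path 3 (3→7→8→2→12, push 6): res(9,8)=7
after path 4 (3→11→5→0→12, push 5): res(9,8)=7
after path 5 (3→1→9→8→2→12, push 1): res(9,8)=6
after path 6 (3→1→9→8→13→0→12, push 1): res(9,8)=5

Residual capacity of (9,8): 5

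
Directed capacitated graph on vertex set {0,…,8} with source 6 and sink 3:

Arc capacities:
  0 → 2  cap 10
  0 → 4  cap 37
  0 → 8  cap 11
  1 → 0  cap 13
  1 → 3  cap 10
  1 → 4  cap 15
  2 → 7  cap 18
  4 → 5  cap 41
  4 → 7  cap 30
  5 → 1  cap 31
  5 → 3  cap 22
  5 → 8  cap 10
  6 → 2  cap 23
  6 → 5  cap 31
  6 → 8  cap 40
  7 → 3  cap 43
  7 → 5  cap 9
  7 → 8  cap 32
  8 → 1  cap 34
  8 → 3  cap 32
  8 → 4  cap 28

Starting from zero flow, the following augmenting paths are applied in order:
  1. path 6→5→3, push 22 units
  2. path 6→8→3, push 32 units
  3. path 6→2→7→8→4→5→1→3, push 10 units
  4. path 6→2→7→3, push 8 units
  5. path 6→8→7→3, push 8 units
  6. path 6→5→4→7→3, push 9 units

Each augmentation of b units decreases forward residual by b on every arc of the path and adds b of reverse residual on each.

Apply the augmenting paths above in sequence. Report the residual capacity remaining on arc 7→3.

Residual capacity of (7,3): 18

after path 1 (6→5→3, push 22): res(7,3)=43
after path 2 (6→8→3, push 32): res(7,3)=43
after path 3 (6→2→7→8→4→5→1→3, push 10): res(7,3)=43
after path 4 (6→2→7→3, push 8): res(7,3)=35
after path 5 (6→8→7→3, push 8): res(7,3)=27
after path 6 (6→5→4→7→3, push 9): res(7,3)=18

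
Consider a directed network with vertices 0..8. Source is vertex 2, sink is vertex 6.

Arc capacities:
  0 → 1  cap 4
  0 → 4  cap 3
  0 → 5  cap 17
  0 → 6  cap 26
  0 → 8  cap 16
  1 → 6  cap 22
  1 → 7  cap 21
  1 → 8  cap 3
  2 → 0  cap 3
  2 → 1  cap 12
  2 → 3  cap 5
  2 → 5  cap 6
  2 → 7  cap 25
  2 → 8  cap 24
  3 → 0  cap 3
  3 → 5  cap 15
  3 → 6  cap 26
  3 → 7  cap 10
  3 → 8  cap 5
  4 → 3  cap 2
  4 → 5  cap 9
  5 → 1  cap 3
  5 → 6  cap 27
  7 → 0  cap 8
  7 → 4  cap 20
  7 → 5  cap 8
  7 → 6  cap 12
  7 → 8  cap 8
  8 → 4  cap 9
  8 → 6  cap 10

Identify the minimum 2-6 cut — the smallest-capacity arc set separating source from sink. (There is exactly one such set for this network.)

Min-cut arcs: {(2,0), (2,1), (2,3), (2,5), (2,7), (8,4), (8,6)} (total capacity 70)

augment #1: 2→0→6 push 3
augment #2: 2→1→6 push 12
augment #3: 2→3→6 push 5
augment #4: 2→5→6 push 6
augment #5: 2→7→6 push 12
augment #6: 2→8→6 push 10
augment #7: 2→7→0→6 push 8
augment #8: 2→7→5→6 push 5
augment #9: 2→8→4→3→6 push 2
augment #10: 2→8→4→5→6 push 7
max flow = 70; residual-reachable set from 2 gives S-side
cut edges (S→T): {(2,0), (2,1), (2,3), (2,5), (2,7), (8,4), (8,6)} total cap 70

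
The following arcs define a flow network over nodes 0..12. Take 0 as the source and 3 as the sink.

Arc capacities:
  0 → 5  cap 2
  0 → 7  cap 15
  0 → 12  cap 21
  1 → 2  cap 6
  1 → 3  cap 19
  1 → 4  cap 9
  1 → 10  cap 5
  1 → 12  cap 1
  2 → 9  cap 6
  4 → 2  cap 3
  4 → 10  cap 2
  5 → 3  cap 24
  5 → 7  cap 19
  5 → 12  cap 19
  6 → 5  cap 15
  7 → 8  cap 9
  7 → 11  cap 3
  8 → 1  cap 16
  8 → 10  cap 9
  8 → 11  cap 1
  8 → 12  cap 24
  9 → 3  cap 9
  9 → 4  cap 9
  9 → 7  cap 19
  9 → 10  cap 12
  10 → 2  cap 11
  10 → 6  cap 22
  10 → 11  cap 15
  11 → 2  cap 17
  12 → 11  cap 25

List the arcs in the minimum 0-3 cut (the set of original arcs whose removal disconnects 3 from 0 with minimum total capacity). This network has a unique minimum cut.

augment #1: 0→5→3 push 2
augment #2: 0→7→8→1→3 push 9
augment #3: 0→7→11→2→9→3 push 3
augment #4: 0→12→11→2→9→3 push 3
max flow = 17; residual-reachable set from 0 gives S-side
cut edges (S→T): {(0,5), (2,9), (7,8)} total cap 17

Min-cut arcs: {(0,5), (2,9), (7,8)} (total capacity 17)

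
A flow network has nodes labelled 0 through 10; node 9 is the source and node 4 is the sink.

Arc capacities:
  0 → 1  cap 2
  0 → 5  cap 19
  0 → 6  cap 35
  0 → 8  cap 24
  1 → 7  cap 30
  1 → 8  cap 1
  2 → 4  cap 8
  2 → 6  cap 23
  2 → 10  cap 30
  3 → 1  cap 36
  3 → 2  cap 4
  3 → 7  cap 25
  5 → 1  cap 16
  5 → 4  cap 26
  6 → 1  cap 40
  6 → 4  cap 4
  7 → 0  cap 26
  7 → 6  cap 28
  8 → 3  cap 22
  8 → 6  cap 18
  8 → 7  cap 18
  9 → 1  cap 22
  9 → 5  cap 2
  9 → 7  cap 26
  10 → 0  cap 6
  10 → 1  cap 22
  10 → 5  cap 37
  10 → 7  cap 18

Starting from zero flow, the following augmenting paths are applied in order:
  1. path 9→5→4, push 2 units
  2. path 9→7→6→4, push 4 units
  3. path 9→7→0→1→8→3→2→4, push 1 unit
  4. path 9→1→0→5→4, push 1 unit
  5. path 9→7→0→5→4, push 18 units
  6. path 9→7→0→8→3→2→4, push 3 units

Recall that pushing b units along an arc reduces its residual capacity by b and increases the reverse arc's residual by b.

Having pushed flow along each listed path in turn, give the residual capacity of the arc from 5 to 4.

Residual capacity of (5,4): 5

after path 1 (9→5→4, push 2): res(5,4)=24
after path 2 (9→7→6→4, push 4): res(5,4)=24
after path 3 (9→7→0→1→8→3→2→4, push 1): res(5,4)=24
after path 4 (9→1→0→5→4, push 1): res(5,4)=23
after path 5 (9→7→0→5→4, push 18): res(5,4)=5
after path 6 (9→7→0→8→3→2→4, push 3): res(5,4)=5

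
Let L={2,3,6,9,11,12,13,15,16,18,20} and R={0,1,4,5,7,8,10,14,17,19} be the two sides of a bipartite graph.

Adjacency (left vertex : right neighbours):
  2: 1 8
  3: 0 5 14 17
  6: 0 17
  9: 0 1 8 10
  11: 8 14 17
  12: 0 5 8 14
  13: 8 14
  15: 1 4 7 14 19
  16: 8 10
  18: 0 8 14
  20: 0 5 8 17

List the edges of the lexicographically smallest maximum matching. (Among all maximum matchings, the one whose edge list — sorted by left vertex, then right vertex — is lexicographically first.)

|M| = 8 (so the lex-smallest maximum matching has 8 edges)
process left vertices in ascending order; for each, take the smallest-labelled available neighbour that still permits 8 edges overall, or leave it unmatched if none does
lex-smallest matching: {2-1, 3-0, 6-17, 9-8, 11-14, 12-5, 15-4, 16-10}

Lex-smallest maximum matching: {(2,1), (3,0), (6,17), (9,8), (11,14), (12,5), (15,4), (16,10)}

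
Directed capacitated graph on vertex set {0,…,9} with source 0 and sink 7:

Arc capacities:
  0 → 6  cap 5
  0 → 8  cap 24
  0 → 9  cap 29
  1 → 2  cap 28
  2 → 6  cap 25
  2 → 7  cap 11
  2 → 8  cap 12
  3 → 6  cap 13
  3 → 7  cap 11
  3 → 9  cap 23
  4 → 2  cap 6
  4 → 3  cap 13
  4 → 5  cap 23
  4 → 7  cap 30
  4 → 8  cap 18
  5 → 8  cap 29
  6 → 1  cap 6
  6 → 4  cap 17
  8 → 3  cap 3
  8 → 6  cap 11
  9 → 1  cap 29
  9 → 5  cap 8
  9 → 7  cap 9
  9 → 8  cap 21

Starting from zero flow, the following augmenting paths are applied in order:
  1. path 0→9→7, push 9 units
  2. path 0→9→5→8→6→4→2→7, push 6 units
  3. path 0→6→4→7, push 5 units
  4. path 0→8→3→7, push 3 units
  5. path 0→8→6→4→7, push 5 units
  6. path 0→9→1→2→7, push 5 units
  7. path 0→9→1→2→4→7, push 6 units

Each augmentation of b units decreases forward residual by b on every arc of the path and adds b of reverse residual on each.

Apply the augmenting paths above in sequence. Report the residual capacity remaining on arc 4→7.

Residual capacity of (4,7): 14

after path 1 (0→9→7, push 9): res(4,7)=30
after path 2 (0→9→5→8→6→4→2→7, push 6): res(4,7)=30
after path 3 (0→6→4→7, push 5): res(4,7)=25
after path 4 (0→8→3→7, push 3): res(4,7)=25
after path 5 (0→8→6→4→7, push 5): res(4,7)=20
after path 6 (0→9→1→2→7, push 5): res(4,7)=20
after path 7 (0→9→1→2→4→7, push 6): res(4,7)=14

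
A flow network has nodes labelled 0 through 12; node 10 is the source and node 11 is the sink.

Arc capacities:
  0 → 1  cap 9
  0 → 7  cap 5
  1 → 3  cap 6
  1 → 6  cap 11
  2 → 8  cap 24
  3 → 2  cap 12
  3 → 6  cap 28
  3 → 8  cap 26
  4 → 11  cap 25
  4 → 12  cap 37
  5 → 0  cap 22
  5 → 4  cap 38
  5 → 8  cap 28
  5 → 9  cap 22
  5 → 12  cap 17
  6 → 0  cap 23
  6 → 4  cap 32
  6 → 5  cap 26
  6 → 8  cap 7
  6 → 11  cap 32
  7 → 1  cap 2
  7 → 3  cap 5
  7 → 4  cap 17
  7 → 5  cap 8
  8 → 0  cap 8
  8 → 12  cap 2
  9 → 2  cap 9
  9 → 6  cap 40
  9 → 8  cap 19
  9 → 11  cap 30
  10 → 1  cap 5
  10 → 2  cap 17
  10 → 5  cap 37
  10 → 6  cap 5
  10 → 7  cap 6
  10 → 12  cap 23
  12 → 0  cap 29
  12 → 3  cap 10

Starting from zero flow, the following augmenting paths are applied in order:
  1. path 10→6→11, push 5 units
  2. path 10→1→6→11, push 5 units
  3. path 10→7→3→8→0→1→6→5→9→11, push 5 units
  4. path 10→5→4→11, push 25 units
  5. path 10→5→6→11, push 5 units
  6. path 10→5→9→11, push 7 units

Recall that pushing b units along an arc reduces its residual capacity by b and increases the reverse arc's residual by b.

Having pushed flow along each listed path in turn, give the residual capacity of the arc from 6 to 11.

after path 1 (10→6→11, push 5): res(6,11)=27
after path 2 (10→1→6→11, push 5): res(6,11)=22
after path 3 (10→7→3→8→0→1→6→5→9→11, push 5): res(6,11)=22
after path 4 (10→5→4→11, push 25): res(6,11)=22
after path 5 (10→5→6→11, push 5): res(6,11)=17
after path 6 (10→5→9→11, push 7): res(6,11)=17

Residual capacity of (6,11): 17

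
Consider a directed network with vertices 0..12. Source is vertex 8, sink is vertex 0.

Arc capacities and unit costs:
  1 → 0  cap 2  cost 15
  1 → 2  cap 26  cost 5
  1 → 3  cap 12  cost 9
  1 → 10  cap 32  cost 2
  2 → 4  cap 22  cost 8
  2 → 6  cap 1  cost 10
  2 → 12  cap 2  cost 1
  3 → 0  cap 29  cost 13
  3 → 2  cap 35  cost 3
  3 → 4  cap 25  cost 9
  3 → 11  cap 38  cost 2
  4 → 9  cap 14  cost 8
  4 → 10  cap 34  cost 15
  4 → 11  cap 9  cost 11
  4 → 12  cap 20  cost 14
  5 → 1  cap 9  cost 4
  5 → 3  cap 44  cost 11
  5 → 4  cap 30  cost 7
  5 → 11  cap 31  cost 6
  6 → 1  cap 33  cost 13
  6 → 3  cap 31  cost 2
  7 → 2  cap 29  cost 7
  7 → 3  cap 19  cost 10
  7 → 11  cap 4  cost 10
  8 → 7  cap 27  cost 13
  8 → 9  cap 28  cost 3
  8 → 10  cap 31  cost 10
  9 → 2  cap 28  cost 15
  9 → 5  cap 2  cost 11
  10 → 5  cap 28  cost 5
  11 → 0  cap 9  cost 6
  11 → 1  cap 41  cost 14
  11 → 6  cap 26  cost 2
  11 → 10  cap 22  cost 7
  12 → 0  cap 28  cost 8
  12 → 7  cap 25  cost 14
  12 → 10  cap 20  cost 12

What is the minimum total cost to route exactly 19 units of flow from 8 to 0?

shortest-cost path #1: 8→9→5→11→0 push 2 @ unit cost 26 (adds 52)
shortest-cost path #2: 8→10→5→11→0 push 7 @ unit cost 27 (adds 189)
shortest-cost path #3: 8→9→2→12→0 push 2 @ unit cost 27 (adds 54)
shortest-cost path #4: 8→10→5→1→0 push 2 @ unit cost 34 (adds 68)
shortest-cost path #5: 8→7→3→0 push 6 @ unit cost 36 (adds 216)
total cost = 579

Minimum cost for 19 units: 579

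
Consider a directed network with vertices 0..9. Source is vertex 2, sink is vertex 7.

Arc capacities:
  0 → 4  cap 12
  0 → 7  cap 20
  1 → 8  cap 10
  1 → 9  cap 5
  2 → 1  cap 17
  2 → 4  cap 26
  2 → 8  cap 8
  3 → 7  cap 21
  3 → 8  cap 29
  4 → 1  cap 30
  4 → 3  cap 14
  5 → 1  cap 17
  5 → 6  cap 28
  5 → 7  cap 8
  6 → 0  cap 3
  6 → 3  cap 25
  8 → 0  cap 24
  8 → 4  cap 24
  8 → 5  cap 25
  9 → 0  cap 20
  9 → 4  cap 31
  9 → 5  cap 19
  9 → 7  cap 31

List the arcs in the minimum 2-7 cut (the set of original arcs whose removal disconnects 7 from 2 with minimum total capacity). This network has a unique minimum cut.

augment #1: 2→1→9→7 push 5
augment #2: 2→4→3→7 push 14
augment #3: 2→8→0→7 push 8
augment #4: 2→1→8→0→7 push 10
max flow = 37; residual-reachable set from 2 gives S-side
cut edges (S→T): {(1,8), (1,9), (2,8), (4,3)} total cap 37

Min-cut arcs: {(1,8), (1,9), (2,8), (4,3)} (total capacity 37)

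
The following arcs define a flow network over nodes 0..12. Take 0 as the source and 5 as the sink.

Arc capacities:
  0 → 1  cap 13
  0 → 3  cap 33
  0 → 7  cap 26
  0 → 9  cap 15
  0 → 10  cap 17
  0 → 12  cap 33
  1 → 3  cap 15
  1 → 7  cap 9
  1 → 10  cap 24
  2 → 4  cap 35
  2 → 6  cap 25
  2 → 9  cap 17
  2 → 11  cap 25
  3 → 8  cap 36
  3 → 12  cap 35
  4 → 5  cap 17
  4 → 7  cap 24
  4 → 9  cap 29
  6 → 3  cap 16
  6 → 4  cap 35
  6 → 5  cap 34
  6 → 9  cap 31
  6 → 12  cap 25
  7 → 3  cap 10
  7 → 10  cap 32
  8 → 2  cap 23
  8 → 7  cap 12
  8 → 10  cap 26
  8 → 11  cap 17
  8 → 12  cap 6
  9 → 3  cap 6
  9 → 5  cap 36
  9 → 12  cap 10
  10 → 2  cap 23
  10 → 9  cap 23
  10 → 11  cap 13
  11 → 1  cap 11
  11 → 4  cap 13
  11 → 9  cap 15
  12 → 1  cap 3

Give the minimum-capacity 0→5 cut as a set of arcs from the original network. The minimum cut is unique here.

Min-cut arcs: {(2,6), (4,5), (9,5)} (total capacity 78)

augment #1: 0→9→5 push 15
augment #2: 0→10→9→5 push 17
augment #3: 0→1→10→9→5 push 4
augment #4: 0→1→10→2→4→5 push 9
augment #5: 0→3→8→2→4→5 push 8
augment #6: 0→3→8→2→6→5 push 15
augment #7: 0→7→10→2→6→5 push 10
max flow = 78; residual-reachable set from 0 gives S-side
cut edges (S→T): {(2,6), (4,5), (9,5)} total cap 78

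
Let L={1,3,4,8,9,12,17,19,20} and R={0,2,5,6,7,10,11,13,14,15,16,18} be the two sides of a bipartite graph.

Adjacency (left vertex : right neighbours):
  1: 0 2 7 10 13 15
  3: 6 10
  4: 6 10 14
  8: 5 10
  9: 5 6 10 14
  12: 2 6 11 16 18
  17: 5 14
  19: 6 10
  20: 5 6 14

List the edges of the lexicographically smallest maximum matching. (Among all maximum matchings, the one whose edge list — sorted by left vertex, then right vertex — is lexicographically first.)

|M| = 6 (so the lex-smallest maximum matching has 6 edges)
process left vertices in ascending order; for each, take the smallest-labelled available neighbour that still permits 6 edges overall, or leave it unmatched if none does
lex-smallest matching: {1-0, 3-6, 4-10, 8-5, 9-14, 12-2}

Lex-smallest maximum matching: {(1,0), (3,6), (4,10), (8,5), (9,14), (12,2)}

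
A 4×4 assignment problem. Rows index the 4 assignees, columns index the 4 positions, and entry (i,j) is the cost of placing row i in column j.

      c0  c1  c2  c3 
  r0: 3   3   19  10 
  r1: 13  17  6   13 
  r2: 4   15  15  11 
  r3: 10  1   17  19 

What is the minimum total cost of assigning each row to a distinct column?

Minimum assignment cost: 21

one of 2 optimal assignments: row0→col0 (cost 3), row1→col2 (cost 6), row2→col3 (cost 11), row3→col1 (cost 1)
total = 3 + 6 + 11 + 1 = 21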